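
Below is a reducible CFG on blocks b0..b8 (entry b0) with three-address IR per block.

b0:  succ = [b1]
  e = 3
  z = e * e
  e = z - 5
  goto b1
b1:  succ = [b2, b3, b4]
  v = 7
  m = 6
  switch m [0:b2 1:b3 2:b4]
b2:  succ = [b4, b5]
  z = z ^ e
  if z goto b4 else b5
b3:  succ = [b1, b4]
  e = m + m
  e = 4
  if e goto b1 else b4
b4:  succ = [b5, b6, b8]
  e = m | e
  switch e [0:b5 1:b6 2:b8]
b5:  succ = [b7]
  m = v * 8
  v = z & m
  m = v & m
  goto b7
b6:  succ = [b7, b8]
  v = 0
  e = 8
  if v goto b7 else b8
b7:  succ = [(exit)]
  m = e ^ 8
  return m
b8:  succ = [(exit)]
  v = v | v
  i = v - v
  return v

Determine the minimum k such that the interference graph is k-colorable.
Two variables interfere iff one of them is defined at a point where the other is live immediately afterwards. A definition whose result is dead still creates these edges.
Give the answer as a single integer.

Per-block:
  b0: def={e,z} ue=∅
  b1: def={m,v} ue=∅
  b2: def={z} ue={e,z}
  b3: def={e} ue={m}
  b4: def={e} ue={e,m}
  b5: def={m,v} ue={v,z}
  b6: def={e,v} ue=∅
  b7: def={m} ue={e}
  b8: def={i,v} ue={v}

Backward fixpoint:
  live b0: ∅→{e,z}
  live b1: {e,z}→{e,m,v,z}
  live b2: {e,m,v,z}→{e,m,v,z}
  live b3: {m,v,z}→{e,m,v,z}
  live b4: {e,m,v,z}→{e,v,z}
  live b5: {e,v,z}→{e}
  live b6: ∅→{e,v}
  live b7: {e}→∅
  live b8: {v}→∅

Interfere edges:
  e↔{m,v,z}
  i↔{v}
  m↔{e,v,z}
  v↔{e,i,m,z}
  z↔{e,m,v}

Chromatic number:
  lower bound: {e,m,v,z} mutually conflict ⇒ χ ≥ 4
  4-colouring: r0={v}  r1={e,i}  r2={m}  r3={z}
  χ = 4

Answer: 4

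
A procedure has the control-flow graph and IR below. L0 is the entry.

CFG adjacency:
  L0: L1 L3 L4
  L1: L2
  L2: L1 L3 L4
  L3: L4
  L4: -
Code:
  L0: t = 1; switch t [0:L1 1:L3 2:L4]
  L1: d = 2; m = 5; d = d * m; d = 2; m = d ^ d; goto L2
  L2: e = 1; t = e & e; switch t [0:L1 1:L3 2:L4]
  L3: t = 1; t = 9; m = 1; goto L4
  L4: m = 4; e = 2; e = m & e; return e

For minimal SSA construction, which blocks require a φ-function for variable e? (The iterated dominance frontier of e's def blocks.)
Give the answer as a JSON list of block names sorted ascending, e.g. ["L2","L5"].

idom tree: L1←L0 L2←L1 L3←L0 L4←L0
Dom∩ at merges:
  L1: preds {L0,L2}: {L0} ∩ {L0,L1,L2} = {L0}; idom=L0
  L3: preds {L0,L2}: {L0} ∩ {L0,L1,L2} = {L0}; idom=L0
  L4: preds {L0,L2,L3}: {L0} ∩ {L0,L1,L2} ∩ {L0,L3} = {L0}; idom=L0

DF derivation:
  join L1 pred L0: · stop@L0
  join L1 pred L2: L2→L1 stop@L0
  join L3 pred L0: · stop@L0
  join L3 pred L2: L2→L1 stop@L0
  join L4 pred L0: · stop@L0
  join L4 pred L2: L2→L1 stop@L0
  join L4 pred L3: L3 stop@L0
  L0: DF=∅
  L1: DF={L1,L3,L4}
  L2: DF={L1,L3,L4}
  L3: DF={L4}
  L4: DF=∅

φ for e: defs {L2,L4}
  DF⁺ = {L1,L3,L4}

Answer: ["L1", "L3", "L4"]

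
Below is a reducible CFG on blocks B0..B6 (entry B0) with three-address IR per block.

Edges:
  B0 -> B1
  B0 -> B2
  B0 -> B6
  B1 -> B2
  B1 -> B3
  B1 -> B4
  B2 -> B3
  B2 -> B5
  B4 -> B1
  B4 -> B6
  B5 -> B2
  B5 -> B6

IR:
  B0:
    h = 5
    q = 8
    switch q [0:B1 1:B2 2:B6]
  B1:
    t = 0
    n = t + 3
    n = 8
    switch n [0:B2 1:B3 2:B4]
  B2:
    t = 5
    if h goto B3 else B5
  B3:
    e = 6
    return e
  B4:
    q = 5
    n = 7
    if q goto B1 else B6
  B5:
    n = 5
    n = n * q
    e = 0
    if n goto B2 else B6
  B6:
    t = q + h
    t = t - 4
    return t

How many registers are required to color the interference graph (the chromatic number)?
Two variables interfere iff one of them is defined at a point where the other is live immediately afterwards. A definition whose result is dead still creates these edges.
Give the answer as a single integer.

Answer: 4

Derivation:
def/use:
  B0: {h,q} / ∅
  B1: {n,t} / ∅
  B2: {t} / {h}
  B3: {e} / ∅
  B4: {n,q} / ∅
  B5: {e,n} / {q}
  B6: {t} / {h,q}

Live sets:
  live B0: ∅→{h,q}
  live B1: {h,q}→{h,q}
  live B2: {h,q}→{h,q}
  live B3: ∅→∅
  live B4: {h}→{h,q}
  live B5: {h,q}→{h,q}
  live B6: {h,q}→∅

Conflict graph:
  e — {h,n,q}
  h — {e,n,q,t}
  n — {e,h,q}
  q — {e,h,n,t}
  t — {h,q}

Colouring:
  lower bound: {e,h,n,q} mutually conflict ⇒ χ ≥ 4
  assign e→R2 h→R0 n→R3 q→R1 t→R2 — no edge inside a register ⇒ χ ≤ 4
  χ = 4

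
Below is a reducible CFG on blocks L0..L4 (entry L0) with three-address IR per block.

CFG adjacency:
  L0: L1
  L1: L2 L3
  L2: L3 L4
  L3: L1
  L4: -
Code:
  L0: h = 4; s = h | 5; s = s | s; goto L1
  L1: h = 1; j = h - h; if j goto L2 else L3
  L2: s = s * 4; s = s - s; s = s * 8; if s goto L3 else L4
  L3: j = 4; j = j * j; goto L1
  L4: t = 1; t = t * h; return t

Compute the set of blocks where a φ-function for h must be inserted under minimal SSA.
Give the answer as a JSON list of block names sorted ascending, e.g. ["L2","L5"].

Answer: ["L1"]

Analysis:
idom tree: L1←L0 L2←L1 L3←L1 L4←L2
Join-block Dom:
  L1: preds {L0,L3}: {L0} ∩ {L0,L1,L3} = {L0}; idom=L0
  L3: preds {L1,L2}: {L0,L1} ∩ {L0,L1,L2} = {L0,L1}; idom=L1

Frontier:
  join L1 pred L0: · stop@L0
  join L1 pred L3: L3→L1 stop@L0
  join L3 pred L1: · stop@L1
  join L3 pred L2: L2 stop@L1
  DF(L0)=∅
  DF(L1)={L1}
  DF(L2)={L3}
  DF(L3)={L1}
  DF(L4)=∅

φ for h: defs {L0,L1}
  DF⁺ = {L1}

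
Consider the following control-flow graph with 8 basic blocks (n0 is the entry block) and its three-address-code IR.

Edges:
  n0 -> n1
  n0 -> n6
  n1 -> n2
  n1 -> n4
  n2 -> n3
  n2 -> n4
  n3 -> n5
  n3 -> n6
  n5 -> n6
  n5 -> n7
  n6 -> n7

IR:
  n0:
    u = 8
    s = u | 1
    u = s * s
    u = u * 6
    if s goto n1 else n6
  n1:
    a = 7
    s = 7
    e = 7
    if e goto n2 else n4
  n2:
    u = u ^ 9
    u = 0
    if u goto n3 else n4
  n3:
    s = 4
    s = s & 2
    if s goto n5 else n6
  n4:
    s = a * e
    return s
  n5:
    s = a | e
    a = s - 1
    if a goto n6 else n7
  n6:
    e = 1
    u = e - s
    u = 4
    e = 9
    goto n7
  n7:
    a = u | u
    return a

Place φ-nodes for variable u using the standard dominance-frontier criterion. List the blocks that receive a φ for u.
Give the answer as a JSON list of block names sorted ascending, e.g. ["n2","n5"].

idom tree: n1←n0 n2←n1 n3←n2 n4←n1 n5←n3 n6←n0 n7←n0
Dom∩ at merges:
  n4: preds {n1,n2}: {n0,n1} ∩ {n0,n1,n2} = {n0,n1}; idom=n1
  n6: preds {n0,n3,n5}: {n0} ∩ {n0,n1,n2,n3} ∩ {n0,n1,n2,n3,n5} = {n0}; idom=n0
  n7: preds {n5,n6}: {n0,n1,n2,n3,n5} ∩ {n0,n6} = {n0}; idom=n0

DF derivation:
  n4←n1: walk · to n1
  n4←n2: walk n2 to n1
  n6←n0: walk · to n0
  n6←n3: walk n3→n2→n1 to n0
  n6←n5: walk n5→n3→n2→n1 to n0
  n7←n5: walk n5→n3→n2→n1 to n0
  n7←n6: walk n6 to n0
  n0 → ∅
  n1 → {n6,n7}
  n2 → {n4,n6,n7}
  n3 → {n6,n7}
  n4 → ∅
  n5 → {n6,n7}
  n6 → {n7}
  n7 → ∅

φ for u: defs {n0,n2,n6}
  DF⁺ = {n4,n6,n7}

Answer: ["n4", "n6", "n7"]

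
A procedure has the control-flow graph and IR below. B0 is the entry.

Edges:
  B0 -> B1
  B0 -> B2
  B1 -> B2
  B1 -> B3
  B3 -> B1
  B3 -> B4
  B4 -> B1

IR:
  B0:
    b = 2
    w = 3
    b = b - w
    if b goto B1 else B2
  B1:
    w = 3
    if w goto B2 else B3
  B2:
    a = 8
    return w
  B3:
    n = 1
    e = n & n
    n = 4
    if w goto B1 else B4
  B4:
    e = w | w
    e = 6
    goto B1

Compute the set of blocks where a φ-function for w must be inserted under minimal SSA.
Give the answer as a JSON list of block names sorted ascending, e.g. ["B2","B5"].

idom tree: B1←B0 B2←B0 B3←B1 B4←B3
Join-block Dom:
  B1: preds {B0,B3,B4}: {B0} ∩ {B0,B1,B3} ∩ {B0,B1,B3,B4} = {B0}; idom=B0
  B2: preds {B0,B1}: {B0} ∩ {B0,B1} = {B0}; idom=B0

DF derivation:
  join B1 pred B0: · stop@B0
  join B1 pred B3: B3→B1 stop@B0
  join B1 pred B4: B4→B3→B1 stop@B0
  join B2 pred B0: · stop@B0
  join B2 pred B1: B1 stop@B0
  B0: DF=∅
  B1: DF={B1,B2}
  B2: DF=∅
  B3: DF={B1}
  B4: DF={B1}

φ for w: defs {B0,B1}
  DF⁺ = {B1,B2}

Answer: ["B1", "B2"]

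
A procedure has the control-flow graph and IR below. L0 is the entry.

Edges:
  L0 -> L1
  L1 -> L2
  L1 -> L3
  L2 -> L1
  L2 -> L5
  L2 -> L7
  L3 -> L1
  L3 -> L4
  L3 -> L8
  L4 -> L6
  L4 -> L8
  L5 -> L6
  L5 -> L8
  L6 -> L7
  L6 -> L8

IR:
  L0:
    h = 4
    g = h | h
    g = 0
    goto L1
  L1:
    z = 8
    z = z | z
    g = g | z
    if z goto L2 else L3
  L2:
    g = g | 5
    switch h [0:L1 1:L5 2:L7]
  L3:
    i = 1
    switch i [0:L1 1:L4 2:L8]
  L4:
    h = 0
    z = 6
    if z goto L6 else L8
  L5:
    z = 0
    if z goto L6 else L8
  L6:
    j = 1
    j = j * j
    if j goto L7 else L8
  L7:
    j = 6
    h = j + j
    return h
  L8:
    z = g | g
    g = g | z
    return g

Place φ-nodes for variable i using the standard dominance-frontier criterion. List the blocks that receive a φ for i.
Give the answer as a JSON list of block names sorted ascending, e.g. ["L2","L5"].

idom tree: L1←L0 L2←L1 L3←L1 L4←L3 L5←L2 L6←L1 L7←L1 L8←L1
Dom at joins:
  L1: preds {L0,L2,L3}: {L0} ∩ {L0,L1,L2} ∩ {L0,L1,L3} = {L0}; idom=L0
  L6: preds {L4,L5}: {L0,L1,L3,L4} ∩ {L0,L1,L2,L5} = {L0,L1}; idom=L1
  L7: preds {L2,L6}: {L0,L1,L2} ∩ {L0,L1,L6} = {L0,L1}; idom=L1
  L8: preds {L3,L4,L5,L6}: {L0,L1,L3} ∩ {L0,L1,L3,L4} ∩ {L0,L1,L2,L5} ∩ {L0,L1,L6} = {L0,L1}; idom=L1

Frontier:
  join L1 pred L0: · stop@L0
  join L1 pred L2: L2→L1 stop@L0
  join L1 pred L3: L3→L1 stop@L0
  join L6 pred L4: L4→L3 stop@L1
  join L6 pred L5: L5→L2 stop@L1
  join L7 pred L2: L2 stop@L1
  join L7 pred L6: L6 stop@L1
  join L8 pred L3: L3 stop@L1
  join L8 pred L4: L4→L3 stop@L1
  join L8 pred L5: L5→L2 stop@L1
  join L8 pred L6: L6 stop@L1
  L0: DF=∅
  L1: DF={L1}
  L2: DF={L1,L6,L7,L8}
  L3: DF={L1,L6,L8}
  L4: DF={L6,L8}
  L5: DF={L6,L8}
  L6: DF={L7,L8}
  L7: DF=∅
  L8: DF=∅

φ for i: defs {L3}
  DF⁺ = {L1,L6,L7,L8}

Answer: ["L1", "L6", "L7", "L8"]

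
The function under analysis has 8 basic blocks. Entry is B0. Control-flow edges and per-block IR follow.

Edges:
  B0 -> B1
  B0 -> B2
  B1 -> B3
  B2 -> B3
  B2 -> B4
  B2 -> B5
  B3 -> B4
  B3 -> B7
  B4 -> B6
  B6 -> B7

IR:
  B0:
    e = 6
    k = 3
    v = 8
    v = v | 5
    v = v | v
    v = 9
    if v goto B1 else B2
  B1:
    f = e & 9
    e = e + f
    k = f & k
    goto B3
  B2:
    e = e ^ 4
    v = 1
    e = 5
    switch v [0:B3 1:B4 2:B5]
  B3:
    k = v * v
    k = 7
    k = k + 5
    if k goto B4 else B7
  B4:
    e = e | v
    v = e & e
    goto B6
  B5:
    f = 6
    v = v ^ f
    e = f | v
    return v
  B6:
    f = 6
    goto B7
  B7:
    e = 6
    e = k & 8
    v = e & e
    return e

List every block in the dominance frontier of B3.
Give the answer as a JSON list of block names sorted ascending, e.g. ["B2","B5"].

Answer: ["B4", "B7"]

Working:
idom tree: B1←B0 B2←B0 B3←B0 B4←B0 B5←B2 B6←B4 B7←B0
Dom∩ at merges:
  B3: preds {B1,B2}: {B0,B1} ∩ {B0,B2} = {B0}; idom=B0
  B4: preds {B2,B3}: {B0,B2} ∩ {B0,B3} = {B0}; idom=B0
  B7: preds {B3,B6}: {B0,B3} ∩ {B0,B4,B6} = {B0}; idom=B0

Frontier:
  B3←B1: walk B1 to B0
  B3←B2: walk B2 to B0
  B4←B2: walk B2 to B0
  B4←B3: walk B3 to B0
  B7←B3: walk B3 to B0
  B7←B6: walk B6→B4 to B0
  B0: DF=∅
  B1: DF={B3}
  B2: DF={B3,B4}
  B3: DF={B4,B7}
  B4: DF={B7}
  B5: DF=∅
  B6: DF={B7}
  B7: DF=∅

DF(B3) = ["B4", "B7"]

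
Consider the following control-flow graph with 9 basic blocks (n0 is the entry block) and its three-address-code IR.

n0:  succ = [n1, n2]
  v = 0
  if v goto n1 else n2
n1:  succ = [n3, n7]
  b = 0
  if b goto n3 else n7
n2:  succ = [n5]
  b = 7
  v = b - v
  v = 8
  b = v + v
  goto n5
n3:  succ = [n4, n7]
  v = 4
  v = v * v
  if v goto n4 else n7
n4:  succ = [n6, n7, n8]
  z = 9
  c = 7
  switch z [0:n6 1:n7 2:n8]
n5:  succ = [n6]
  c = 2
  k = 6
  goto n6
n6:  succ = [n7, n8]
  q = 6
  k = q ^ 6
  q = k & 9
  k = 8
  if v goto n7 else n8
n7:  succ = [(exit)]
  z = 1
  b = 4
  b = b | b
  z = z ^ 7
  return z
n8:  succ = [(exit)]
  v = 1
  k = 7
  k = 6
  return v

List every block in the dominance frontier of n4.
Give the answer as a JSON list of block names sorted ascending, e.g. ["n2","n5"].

Answer: ["n6", "n7", "n8"]

Analysis:
idom tree: n1←n0 n2←n0 n3←n1 n4←n3 n5←n2 n6←n0 n7←n0 n8←n0
Join-block Dom:
  n6: preds {n4,n5}: {n0,n1,n3,n4} ∩ {n0,n2,n5} = {n0}; idom=n0
  n7: preds {n1,n3,n4,n6}: {n0,n1} ∩ {n0,n1,n3} ∩ {n0,n1,n3,n4} ∩ {n0,n6} = {n0}; idom=n0
  n8: preds {n4,n6}: {n0,n1,n3,n4} ∩ {n0,n6} = {n0}; idom=n0

DF walk-up:
  n6←n4: walk n4→n3→n1 to n0
  n6←n5: walk n5→n2 to n0
  n7←n1: walk n1 to n0
  n7←n3: walk n3→n1 to n0
  n7←n4: walk n4→n3→n1 to n0
  n7←n6: walk n6 to n0
  n8←n4: walk n4→n3→n1 to n0
  n8←n6: walk n6 to n0
  DF(n0)=∅
  DF(n1)={n6,n7,n8}
  DF(n2)={n6}
  DF(n3)={n6,n7,n8}
  DF(n4)={n6,n7,n8}
  DF(n5)={n6}
  DF(n6)={n7,n8}
  DF(n7)=∅
  DF(n8)=∅

DF(n4) = ["n6", "n7", "n8"]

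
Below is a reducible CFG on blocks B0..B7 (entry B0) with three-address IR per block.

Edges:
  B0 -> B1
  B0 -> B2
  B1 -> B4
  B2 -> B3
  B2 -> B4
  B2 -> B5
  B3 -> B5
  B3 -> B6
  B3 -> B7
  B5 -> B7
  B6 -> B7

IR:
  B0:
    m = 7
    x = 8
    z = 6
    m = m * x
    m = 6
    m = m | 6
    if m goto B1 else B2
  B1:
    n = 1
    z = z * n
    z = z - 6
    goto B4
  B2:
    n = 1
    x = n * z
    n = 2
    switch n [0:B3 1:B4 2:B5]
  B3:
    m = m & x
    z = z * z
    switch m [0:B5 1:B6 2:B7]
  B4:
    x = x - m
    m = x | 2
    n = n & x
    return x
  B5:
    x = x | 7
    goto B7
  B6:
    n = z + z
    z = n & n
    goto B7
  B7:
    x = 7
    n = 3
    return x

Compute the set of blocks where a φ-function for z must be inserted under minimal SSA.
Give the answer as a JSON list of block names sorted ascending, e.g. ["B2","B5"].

Answer: ["B4", "B5", "B7"]

Analysis:
idom tree: B1←B0 B2←B0 B3←B2 B4←B0 B5←B2 B6←B3 B7←B2
Dom at joins:
  B4: preds {B1,B2}: {B0,B1} ∩ {B0,B2} = {B0}; idom=B0
  B5: preds {B2,B3}: {B0,B2} ∩ {B0,B2,B3} = {B0,B2}; idom=B2
  B7: preds {B3,B5,B6}: {B0,B2,B3} ∩ {B0,B2,B5} ∩ {B0,B2,B3,B6} = {B0,B2}; idom=B2

DF derivation:
  join B4 pred B1: B1 stop@B0
  join B4 pred B2: B2 stop@B0
  join B5 pred B2: · stop@B2
  join B5 pred B3: B3 stop@B2
  join B7 pred B3: B3 stop@B2
  join B7 pred B5: B5 stop@B2
  join B7 pred B6: B6→B3 stop@B2
  B0: DF=∅
  B1: DF={B4}
  B2: DF={B4}
  B3: DF={B5,B7}
  B4: DF=∅
  B5: DF={B7}
  B6: DF={B7}
  B7: DF=∅

φ for z: defs {B0,B1,B3,B6}
  DF⁺ = {B4,B5,B7}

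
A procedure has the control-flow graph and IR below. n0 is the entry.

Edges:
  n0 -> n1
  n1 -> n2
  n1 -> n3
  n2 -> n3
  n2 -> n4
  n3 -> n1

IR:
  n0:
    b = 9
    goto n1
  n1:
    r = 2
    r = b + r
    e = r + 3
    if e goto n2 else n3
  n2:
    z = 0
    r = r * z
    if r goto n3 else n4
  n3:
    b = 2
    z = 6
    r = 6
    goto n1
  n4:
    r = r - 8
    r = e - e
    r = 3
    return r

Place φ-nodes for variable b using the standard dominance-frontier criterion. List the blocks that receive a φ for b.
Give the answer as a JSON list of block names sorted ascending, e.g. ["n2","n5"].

idom tree: n1←n0 n2←n1 n3←n1 n4←n2
Dom at joins:
  n1: preds {n0,n3}: {n0} ∩ {n0,n1,n3} = {n0}; idom=n0
  n3: preds {n1,n2}: {n0,n1} ∩ {n0,n1,n2} = {n0,n1}; idom=n1

Frontier:
  n1←n0: walk · to n0
  n1←n3: walk n3→n1 to n0
  n3←n1: walk · to n1
  n3←n2: walk n2 to n1
  n0 → ∅
  n1 → {n1}
  n2 → {n3}
  n3 → {n1}
  n4 → ∅

φ for b: defs {n0,n3}
  DF⁺ = {n1}

Answer: ["n1"]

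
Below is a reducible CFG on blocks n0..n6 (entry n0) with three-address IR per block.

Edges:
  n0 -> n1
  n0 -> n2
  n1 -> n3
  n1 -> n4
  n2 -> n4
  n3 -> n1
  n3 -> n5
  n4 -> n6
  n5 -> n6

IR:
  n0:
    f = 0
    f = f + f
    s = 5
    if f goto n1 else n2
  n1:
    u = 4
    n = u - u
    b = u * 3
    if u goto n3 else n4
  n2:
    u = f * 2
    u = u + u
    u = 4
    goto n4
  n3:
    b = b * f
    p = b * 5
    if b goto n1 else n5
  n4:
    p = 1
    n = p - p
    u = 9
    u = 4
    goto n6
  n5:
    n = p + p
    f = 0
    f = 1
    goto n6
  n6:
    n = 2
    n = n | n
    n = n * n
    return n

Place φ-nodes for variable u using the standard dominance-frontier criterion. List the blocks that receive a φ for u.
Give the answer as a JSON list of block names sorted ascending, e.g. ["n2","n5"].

Answer: ["n1", "n4", "n6"]

Analysis:
idom tree: n1←n0 n2←n0 n3←n1 n4←n0 n5←n3 n6←n0
Join-block Dom:
  n1: preds {n0,n3}: {n0} ∩ {n0,n1,n3} = {n0}; idom=n0
  n4: preds {n1,n2}: {n0,n1} ∩ {n0,n2} = {n0}; idom=n0
  n6: preds {n4,n5}: {n0,n4} ∩ {n0,n1,n3,n5} = {n0}; idom=n0

DF derivation:
  join n1 pred n0: · stop@n0
  join n1 pred n3: n3→n1 stop@n0
  join n4 pred n1: n1 stop@n0
  join n4 pred n2: n2 stop@n0
  join n6 pred n4: n4 stop@n0
  join n6 pred n5: n5→n3→n1 stop@n0
  n0: DF=∅
  n1: DF={n1,n4,n6}
  n2: DF={n4}
  n3: DF={n1,n6}
  n4: DF={n6}
  n5: DF={n6}
  n6: DF=∅

φ for u: defs {n1,n2,n4}
  DF⁺ = {n1,n4,n6}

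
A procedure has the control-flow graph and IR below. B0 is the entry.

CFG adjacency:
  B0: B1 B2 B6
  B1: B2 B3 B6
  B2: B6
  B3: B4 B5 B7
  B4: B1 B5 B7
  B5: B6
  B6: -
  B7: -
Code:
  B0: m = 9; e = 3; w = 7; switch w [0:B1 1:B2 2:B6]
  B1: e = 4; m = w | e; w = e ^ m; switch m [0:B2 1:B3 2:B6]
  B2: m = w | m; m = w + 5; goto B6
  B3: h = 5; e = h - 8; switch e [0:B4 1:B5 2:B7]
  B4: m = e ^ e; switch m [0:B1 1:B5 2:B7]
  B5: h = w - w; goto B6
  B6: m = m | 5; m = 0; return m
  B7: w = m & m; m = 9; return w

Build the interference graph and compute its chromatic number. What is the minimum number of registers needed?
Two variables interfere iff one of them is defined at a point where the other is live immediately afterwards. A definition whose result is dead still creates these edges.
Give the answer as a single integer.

Answer: 3

Analysis:
Per-block:
  B0: def={e,m,w} ue=∅
  B1: def={e,m,w} ue={w}
  B2: def={m} ue={m,w}
  B3: def={e,h} ue=∅
  B4: def={m} ue={e}
  B5: def={h} ue={w}
  B6: def={m} ue={m}
  B7: def={m,w} ue={m}

Liveness:
  live B0: ∅→{m,w}
  live B1: {w}→{m,w}
  live B2: {m,w}→{m}
  live B3: {m,w}→{e,m,w}
  live B4: {e,w}→{m,w}
  live B5: {m,w}→{m}
  live B6: {m}→∅
  live B7: {m}→∅

Interference:
  e — {m,w}
  h — {m,w}
  m — {e,h,w}
  w — {e,h,m}

Colouring:
  {e,m,w} pairwise interfere (3-clique) ⇒ χ ≥ 3
  3-colouring: R0={m}  R1={w}  R2={e,h}
  χ = 3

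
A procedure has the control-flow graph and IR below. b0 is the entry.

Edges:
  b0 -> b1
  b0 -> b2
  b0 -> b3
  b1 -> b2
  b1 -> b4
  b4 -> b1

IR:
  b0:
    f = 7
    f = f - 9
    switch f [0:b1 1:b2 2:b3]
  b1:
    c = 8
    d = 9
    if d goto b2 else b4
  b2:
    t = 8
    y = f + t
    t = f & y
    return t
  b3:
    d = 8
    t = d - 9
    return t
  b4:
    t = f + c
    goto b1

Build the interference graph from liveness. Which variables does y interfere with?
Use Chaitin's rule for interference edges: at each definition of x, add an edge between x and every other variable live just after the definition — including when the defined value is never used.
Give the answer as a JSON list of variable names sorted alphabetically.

Answer: ["f"]

Analysis:
def/use:
  b0: def={f} ue=∅
  b1: def={c,d} ue=∅
  b2: def={t,y} ue={f}
  b3: def={d,t} ue=∅
  b4: def={t} ue={c,f}

Liveness:
  live b0: ∅→{f}
  live b1: {f}→{c,f}
  live b2: {f}→∅
  live b3: ∅→∅
  live b4: {c,f}→{f}

Conflict graph:
  c: {d,f}
  d: {c,f}
  f: {c,d,t,y}
  t: {f}
  y: {f}

N(y) = ["f"]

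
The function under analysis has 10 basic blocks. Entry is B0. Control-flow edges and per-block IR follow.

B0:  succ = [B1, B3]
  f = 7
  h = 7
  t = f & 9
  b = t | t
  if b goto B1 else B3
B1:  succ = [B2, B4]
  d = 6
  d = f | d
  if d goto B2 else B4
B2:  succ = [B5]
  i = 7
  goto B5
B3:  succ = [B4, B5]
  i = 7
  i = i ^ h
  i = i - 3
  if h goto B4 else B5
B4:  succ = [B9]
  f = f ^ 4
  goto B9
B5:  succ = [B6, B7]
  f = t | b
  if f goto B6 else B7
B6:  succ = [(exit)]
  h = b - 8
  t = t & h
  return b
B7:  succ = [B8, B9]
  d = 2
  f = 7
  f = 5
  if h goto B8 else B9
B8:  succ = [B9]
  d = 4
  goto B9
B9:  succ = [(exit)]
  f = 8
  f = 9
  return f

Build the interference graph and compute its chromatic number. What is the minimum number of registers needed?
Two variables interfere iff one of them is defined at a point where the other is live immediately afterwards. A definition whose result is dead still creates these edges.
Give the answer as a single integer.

Per-block:
  B0 def {b,f,h,t} use ∅
  B1 def {d} use {f}
  B2 def {i} use ∅
  B3 def {i} use {h}
  B4 def {f} use {f}
  B5 def {f} use {b,t}
  B6 def {h,t} use {b,t}
  B7 def {d,f} use {h}
  B8 def {d} use ∅
  B9 def {f} use ∅

Backward fixpoint:
  B0 li=∅ lo={b,f,h,t}
  B1 li={b,f,h,t} lo={b,f,h,t}
  B2 li={b,h,t} lo={b,h,t}
  B3 li={b,f,h,t} lo={b,f,h,t}
  B4 li={f} lo=∅
  B5 li={b,h,t} lo={b,h,t}
  B6 li={b,t} lo=∅
  B7 li={h} lo=∅
  B8 li=∅ lo=∅
  B9 li=∅ lo=∅

Interfere edges:
  b↔{d,f,h,i,t}
  d↔{b,f,h,t}
  f↔{b,d,h,i,t}
  h↔{b,d,f,i,t}
  i↔{b,f,h,t}
  t↔{b,d,f,h,i}

Colouring:
  {b,d,f,h,t} pairwise interfere (5-clique) ⇒ χ ≥ 5
  5-colouring: c0={b}  c1={f}  c2={h}  c3={t}  c4={d,i}
  χ = 5

Answer: 5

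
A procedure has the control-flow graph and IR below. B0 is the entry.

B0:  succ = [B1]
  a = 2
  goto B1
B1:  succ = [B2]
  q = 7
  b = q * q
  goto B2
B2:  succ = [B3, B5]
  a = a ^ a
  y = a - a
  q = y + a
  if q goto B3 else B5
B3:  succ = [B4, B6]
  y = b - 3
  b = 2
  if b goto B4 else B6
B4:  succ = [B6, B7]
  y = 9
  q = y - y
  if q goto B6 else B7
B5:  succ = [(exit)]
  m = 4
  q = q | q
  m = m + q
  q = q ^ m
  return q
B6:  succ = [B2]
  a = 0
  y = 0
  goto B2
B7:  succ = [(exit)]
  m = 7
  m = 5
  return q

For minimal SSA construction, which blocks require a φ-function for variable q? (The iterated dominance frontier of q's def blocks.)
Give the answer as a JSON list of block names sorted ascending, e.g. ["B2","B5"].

Answer: ["B2", "B6"]

Analysis:
idom tree: B1←B0 B2←B1 B3←B2 B4←B3 B5←B2 B6←B3 B7←B4
Dom at joins:
  B2: preds {B1,B6}: {B0,B1} ∩ {B0,B1,B2,B3,B6} = {B0,B1}; idom=B1
  B6: preds {B3,B4}: {B0,B1,B2,B3} ∩ {B0,B1,B2,B3,B4} = {B0,B1,B2,B3}; idom=B3

DF walk-up:
  join B2 pred B1: · stop@B1
  join B2 pred B6: B6→B3→B2 stop@B1
  join B6 pred B3: · stop@B3
  join B6 pred B4: B4 stop@B3
  DF(B0)=∅
  DF(B1)=∅
  DF(B2)={B2}
  DF(B3)={B2}
  DF(B4)={B6}
  DF(B5)=∅
  DF(B6)={B2}
  DF(B7)=∅

φ for q: defs {B1,B2,B4,B5}
  DF⁺ = {B2,B6}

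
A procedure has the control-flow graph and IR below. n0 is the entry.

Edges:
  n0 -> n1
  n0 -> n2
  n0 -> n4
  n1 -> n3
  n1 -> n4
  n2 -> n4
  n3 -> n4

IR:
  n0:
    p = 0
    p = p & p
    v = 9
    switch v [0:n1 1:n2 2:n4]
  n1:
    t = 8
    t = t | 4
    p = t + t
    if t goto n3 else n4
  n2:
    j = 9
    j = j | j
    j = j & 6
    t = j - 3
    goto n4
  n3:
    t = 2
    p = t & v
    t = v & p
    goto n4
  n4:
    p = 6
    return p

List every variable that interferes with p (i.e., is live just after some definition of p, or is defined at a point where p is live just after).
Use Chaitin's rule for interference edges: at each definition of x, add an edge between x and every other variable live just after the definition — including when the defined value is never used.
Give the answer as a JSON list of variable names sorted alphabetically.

Answer: ["t", "v"]

Analysis:
Per-block:
  n0: def={p,v} ue=∅
  n1: def={p,t} ue=∅
  n2: def={j,t} ue=∅
  n3: def={p,t} ue={v}
  n4: def={p} ue=∅

Liveness:
  n0 li=∅ lo={v}
  n1 li={v} lo={v}
  n2 li=∅ lo=∅
  n3 li={v} lo=∅
  n4 li=∅ lo=∅

Interfere edges:
  j — ∅
  p — {t,v}
  t — {p,v}
  v — {p,t}

N(p) = ["t", "v"]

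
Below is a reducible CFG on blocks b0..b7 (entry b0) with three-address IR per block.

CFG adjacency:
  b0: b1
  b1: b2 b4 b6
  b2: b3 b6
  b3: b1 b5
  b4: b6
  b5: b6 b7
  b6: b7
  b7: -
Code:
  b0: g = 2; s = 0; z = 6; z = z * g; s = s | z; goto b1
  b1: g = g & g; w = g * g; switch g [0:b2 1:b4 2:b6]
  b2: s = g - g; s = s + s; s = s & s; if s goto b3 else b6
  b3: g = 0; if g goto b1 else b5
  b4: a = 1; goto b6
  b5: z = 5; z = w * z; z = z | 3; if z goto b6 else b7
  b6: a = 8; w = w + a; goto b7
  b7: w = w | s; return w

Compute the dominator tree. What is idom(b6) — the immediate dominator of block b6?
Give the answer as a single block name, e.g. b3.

idom tree: b1←b0 b2←b1 b3←b2 b4←b1 b5←b3 b6←b1 b7←b1
Join-block Dom:
  b1: preds {b0,b3}: {b0} ∩ {b0,b1,b2,b3} = {b0}; idom=b0
  b6: preds {b1,b2,b4,b5}: {b0,b1} ∩ {b0,b1,b2} ∩ {b0,b1,b4} ∩ {b0,b1,b2,b3,b5} = {b0,b1}; idom=b1
  b7: preds {b5,b6}: {b0,b1,b2,b3,b5} ∩ {b0,b1,b6} = {b0,b1}; idom=b1

idom(b6) = b1

Answer: b1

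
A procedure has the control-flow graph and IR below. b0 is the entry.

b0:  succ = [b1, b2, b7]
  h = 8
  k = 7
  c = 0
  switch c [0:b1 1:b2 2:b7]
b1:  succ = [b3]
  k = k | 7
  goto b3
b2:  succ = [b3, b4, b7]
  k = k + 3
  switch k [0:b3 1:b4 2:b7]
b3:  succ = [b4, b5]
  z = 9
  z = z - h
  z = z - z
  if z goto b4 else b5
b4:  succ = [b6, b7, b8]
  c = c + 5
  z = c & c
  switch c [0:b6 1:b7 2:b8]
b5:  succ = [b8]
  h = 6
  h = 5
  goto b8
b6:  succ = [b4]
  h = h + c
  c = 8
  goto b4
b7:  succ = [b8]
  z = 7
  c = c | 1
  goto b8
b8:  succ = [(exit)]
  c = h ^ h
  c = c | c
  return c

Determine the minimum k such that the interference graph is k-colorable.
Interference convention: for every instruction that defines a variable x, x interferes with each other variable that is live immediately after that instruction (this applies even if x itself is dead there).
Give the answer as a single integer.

Answer: 3

Analysis:
def/use:
  b0 def {c,h,k} use ∅
  b1 def {k} use {k}
  b2 def {k} use {k}
  b3 def {z} use {h}
  b4 def {c,z} use {c}
  b5 def {h} use ∅
  b6 def {c,h} use {c,h}
  b7 def {c,z} use {c}
  b8 def {c} use {h}

Liveness:
  live b0: ∅→{c,h,k}
  live b1: {c,h,k}→{c,h}
  live b2: {c,h,k}→{c,h}
  live b3: {c,h}→{c,h}
  live b4: {c,h}→{c,h}
  live b5: ∅→{h}
  live b6: {c,h}→{c,h}
  live b7: {c,h}→{h}
  live b8: {h}→∅

Interference:
  c↔{h,k,z}
  h↔{c,k,z}
  k↔{c,h}
  z↔{c,h}

Colouring:
  lower bound: {c,h,k} mutually conflict ⇒ χ ≥ 3
  3-colouring: R0={c}  R1={h}  R2={k,z}
  χ = 3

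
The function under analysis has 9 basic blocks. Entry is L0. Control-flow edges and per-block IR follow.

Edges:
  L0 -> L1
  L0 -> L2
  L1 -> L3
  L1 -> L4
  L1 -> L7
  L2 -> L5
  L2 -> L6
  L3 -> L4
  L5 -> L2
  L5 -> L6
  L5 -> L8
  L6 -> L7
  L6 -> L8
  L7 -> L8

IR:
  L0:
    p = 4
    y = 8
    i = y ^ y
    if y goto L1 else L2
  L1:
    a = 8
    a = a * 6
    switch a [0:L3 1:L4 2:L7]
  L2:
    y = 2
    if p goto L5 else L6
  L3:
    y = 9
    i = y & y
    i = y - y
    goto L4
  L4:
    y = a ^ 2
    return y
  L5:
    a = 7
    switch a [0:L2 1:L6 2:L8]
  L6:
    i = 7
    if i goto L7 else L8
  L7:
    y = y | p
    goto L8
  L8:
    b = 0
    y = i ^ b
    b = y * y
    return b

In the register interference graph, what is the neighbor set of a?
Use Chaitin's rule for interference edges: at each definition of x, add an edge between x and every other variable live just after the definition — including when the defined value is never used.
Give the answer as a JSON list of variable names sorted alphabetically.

Answer: ["i", "p", "y"]

Working:
Block summaries:
  L0 def {i,p,y} use ∅
  L1 def {a} use ∅
  L2 def {y} use {p}
  L3 def {i,y} use ∅
  L4 def {y} use {a}
  L5 def {a} use ∅
  L6 def {i} use ∅
  L7 def {y} use {p,y}
  L8 def {b,y} use {i}

Live sets:
  L0: in=∅ out={i,p,y}
  L1: in={i,p,y} out={a,i,p,y}
  L2: in={i,p} out={i,p,y}
  L3: in={a} out={a}
  L4: in={a} out=∅
  L5: in={i,p,y} out={i,p,y}
  L6: in={p,y} out={i,p,y}
  L7: in={i,p,y} out={i}
  L8: in={i} out=∅

Interfere edges:
  a — {i,p,y}
  b — {i}
  i — {a,b,p,y}
  p — {a,i,y}
  y — {a,i,p}

N(a) = ["i", "p", "y"]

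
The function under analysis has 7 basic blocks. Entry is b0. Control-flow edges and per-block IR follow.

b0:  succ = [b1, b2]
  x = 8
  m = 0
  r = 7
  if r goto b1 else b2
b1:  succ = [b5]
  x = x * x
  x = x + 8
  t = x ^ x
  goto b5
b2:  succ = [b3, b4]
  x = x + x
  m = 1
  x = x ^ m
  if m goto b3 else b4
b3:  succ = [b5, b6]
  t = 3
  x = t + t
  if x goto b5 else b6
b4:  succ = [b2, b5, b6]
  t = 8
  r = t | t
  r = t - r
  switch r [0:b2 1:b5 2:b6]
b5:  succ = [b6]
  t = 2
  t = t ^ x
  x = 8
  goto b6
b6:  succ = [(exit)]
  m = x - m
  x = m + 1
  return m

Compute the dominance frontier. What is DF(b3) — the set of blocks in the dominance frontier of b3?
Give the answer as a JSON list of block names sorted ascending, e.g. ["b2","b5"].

Answer: ["b5", "b6"]

Derivation:
idom tree: b1←b0 b2←b0 b3←b2 b4←b2 b5←b0 b6←b0
Dom at joins:
  b2: preds {b0,b4}: {b0} ∩ {b0,b2,b4} = {b0}; idom=b0
  b5: preds {b1,b3,b4}: {b0,b1} ∩ {b0,b2,b3} ∩ {b0,b2,b4} = {b0}; idom=b0
  b6: preds {b3,b4,b5}: {b0,b2,b3} ∩ {b0,b2,b4} ∩ {b0,b5} = {b0}; idom=b0

DF walk-up:
  join b2 pred b0: · stop@b0
  join b2 pred b4: b4→b2 stop@b0
  join b5 pred b1: b1 stop@b0
  join b5 pred b3: b3→b2 stop@b0
  join b5 pred b4: b4→b2 stop@b0
  join b6 pred b3: b3→b2 stop@b0
  join b6 pred b4: b4→b2 stop@b0
  join b6 pred b5: b5 stop@b0
  b0 → ∅
  b1 → {b5}
  b2 → {b2,b5,b6}
  b3 → {b5,b6}
  b4 → {b2,b5,b6}
  b5 → {b6}
  b6 → ∅

DF(b3) = ["b5", "b6"]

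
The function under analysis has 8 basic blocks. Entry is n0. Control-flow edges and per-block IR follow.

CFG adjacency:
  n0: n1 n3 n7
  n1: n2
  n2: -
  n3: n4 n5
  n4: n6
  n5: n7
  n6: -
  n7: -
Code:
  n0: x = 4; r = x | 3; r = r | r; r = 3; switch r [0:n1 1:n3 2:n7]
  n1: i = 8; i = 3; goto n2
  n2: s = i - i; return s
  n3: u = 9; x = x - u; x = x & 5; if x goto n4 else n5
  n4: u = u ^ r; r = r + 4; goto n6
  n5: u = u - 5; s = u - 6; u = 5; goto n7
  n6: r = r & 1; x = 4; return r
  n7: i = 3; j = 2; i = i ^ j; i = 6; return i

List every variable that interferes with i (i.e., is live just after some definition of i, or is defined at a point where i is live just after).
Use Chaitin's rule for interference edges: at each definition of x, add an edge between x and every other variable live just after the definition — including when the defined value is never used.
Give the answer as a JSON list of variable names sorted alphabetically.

def/use:
  n0 def {r,x} use ∅
  n1 def {i} use ∅
  n2 def {s} use {i}
  n3 def {u,x} use {x}
  n4 def {r,u} use {r,u}
  n5 def {s,u} use {u}
  n6 def {r,x} use {r}
  n7 def {i,j} use ∅

Live sets:
  live n0: ∅→{r,x}
  live n1: ∅→{i}
  live n2: {i}→∅
  live n3: {r,x}→{r,u}
  live n4: {r,u}→{r}
  live n5: {u}→∅
  live n6: {r}→∅
  live n7: ∅→∅

Interfere edges:
  i — {j}
  j — {i}
  r — {u,x}
  s — ∅
  u — {r,x}
  x — {r,u}

N(i) = ["j"]

Answer: ["j"]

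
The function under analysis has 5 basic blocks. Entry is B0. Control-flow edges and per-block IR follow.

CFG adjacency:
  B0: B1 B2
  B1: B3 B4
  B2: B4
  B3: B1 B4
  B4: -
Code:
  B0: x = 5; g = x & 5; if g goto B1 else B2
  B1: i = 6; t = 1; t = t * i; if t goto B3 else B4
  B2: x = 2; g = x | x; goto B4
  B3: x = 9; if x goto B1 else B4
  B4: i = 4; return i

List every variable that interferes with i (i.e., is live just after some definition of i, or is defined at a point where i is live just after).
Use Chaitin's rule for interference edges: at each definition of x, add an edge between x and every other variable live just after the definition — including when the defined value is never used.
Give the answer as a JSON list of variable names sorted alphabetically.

Block summaries:
  B0: {g,x} / ∅
  B1: {i,t} / ∅
  B2: {g,x} / ∅
  B3: {x} / ∅
  B4: {i} / ∅

Liveness:
  live B0: ∅→∅
  live B1: ∅→∅
  live B2: ∅→∅
  live B3: ∅→∅
  live B4: ∅→∅

Conflict graph:
  g: ∅
  i: {t}
  t: {i}
  x: ∅

N(i) = ["t"]

Answer: ["t"]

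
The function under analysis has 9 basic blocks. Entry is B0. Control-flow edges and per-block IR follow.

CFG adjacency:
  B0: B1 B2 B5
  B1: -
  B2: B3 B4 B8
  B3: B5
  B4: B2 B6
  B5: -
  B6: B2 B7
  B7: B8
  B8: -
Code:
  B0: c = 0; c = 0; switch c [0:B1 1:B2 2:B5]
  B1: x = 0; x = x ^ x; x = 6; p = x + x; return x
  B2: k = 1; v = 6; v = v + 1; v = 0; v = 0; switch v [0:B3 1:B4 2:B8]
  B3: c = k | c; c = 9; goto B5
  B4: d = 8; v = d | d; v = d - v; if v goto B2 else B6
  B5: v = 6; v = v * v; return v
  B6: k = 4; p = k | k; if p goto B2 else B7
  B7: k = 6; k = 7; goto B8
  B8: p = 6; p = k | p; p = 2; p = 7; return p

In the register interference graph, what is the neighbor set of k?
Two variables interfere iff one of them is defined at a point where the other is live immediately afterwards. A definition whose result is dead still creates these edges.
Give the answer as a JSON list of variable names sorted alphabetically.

Answer: ["c", "p", "v"]

Analysis:
Block summaries:
  B0: {c} / ∅
  B1: {p,x} / ∅
  B2: {k,v} / ∅
  B3: {c} / {c,k}
  B4: {d,v} / ∅
  B5: {v} / ∅
  B6: {k,p} / ∅
  B7: {k} / ∅
  B8: {p} / {k}

Live sets:
  live B0: ∅→{c}
  live B1: ∅→∅
  live B2: {c}→{c,k}
  live B3: {c,k}→∅
  live B4: {c}→{c}
  live B5: ∅→∅
  live B6: {c}→{c}
  live B7: ∅→{k}
  live B8: {k}→∅

Conflict graph:
  c↔{d,k,p,v}
  d↔{c,v}
  k↔{c,p,v}
  p↔{c,k,x}
  v↔{c,d,k}
  x↔{p}

N(k) = ["c", "p", "v"]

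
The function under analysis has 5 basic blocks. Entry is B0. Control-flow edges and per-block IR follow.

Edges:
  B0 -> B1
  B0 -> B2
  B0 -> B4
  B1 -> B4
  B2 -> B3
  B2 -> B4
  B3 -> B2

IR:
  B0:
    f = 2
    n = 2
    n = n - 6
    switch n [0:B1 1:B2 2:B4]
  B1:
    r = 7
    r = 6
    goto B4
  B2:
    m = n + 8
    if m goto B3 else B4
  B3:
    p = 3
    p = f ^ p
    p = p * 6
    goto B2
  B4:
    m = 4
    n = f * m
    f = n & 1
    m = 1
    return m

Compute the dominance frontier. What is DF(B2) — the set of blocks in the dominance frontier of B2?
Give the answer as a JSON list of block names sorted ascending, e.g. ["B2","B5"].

Answer: ["B2", "B4"]

Working:
idom tree: B1←B0 B2←B0 B3←B2 B4←B0
Dom∩ at merges:
  B2: preds {B0,B3}: {B0} ∩ {B0,B2,B3} = {B0}; idom=B0
  B4: preds {B0,B1,B2}: {B0} ∩ {B0,B1} ∩ {B0,B2} = {B0}; idom=B0

DF derivation:
  B2←B0: walk · to B0
  B2←B3: walk B3→B2 to B0
  B4←B0: walk · to B0
  B4←B1: walk B1 to B0
  B4←B2: walk B2 to B0
  B0 → ∅
  B1 → {B4}
  B2 → {B2,B4}
  B3 → {B2}
  B4 → ∅

DF(B2) = ["B2", "B4"]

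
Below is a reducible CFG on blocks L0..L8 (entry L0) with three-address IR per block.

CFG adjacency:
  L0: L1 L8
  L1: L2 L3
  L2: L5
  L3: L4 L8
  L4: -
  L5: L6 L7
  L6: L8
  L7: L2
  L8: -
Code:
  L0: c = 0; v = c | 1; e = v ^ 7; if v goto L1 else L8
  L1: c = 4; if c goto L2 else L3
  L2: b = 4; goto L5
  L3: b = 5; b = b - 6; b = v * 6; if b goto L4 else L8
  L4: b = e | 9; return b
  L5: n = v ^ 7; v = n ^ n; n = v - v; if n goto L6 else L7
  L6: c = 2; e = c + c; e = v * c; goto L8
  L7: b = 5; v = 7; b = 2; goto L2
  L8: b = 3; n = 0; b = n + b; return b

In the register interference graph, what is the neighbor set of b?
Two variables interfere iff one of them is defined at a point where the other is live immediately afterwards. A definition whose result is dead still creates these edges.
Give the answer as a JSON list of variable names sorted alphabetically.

Answer: ["e", "n", "v"]

Derivation:
Per-block:
  L0: {c,e,v} / ∅
  L1: {c} / ∅
  L2: {b} / ∅
  L3: {b} / {v}
  L4: {b} / {e}
  L5: {n,v} / {v}
  L6: {c,e} / {v}
  L7: {b,v} / ∅
  L8: {b,n} / ∅

Liveness:
  L0 li=∅ lo={e,v}
  L1 li={e,v} lo={e,v}
  L2 li={v} lo={v}
  L3 li={e,v} lo={e}
  L4 li={e} lo=∅
  L5 li={v} lo={v}
  L6 li={v} lo=∅
  L7 li=∅ lo={v}
  L8 li=∅ lo=∅

Conflict graph:
  b: {e,n,v}
  c: {e,v}
  e: {b,c,v}
  n: {b,v}
  v: {b,c,e,n}

N(b) = ["e", "n", "v"]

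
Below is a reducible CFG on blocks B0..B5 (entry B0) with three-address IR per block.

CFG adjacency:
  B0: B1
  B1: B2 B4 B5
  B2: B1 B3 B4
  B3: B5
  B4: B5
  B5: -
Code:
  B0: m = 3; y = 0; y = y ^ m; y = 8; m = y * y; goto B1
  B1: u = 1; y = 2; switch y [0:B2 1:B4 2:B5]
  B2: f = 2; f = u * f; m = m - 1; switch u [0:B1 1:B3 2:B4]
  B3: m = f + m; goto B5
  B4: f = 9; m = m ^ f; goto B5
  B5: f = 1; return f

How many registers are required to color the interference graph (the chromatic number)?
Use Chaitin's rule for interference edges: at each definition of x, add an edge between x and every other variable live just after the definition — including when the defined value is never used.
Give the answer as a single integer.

def/use:
  B0 def {m,y} use ∅
  B1 def {u,y} use ∅
  B2 def {f,m} use {m,u}
  B3 def {m} use {f,m}
  B4 def {f,m} use {m}
  B5 def {f} use ∅

Liveness:
  B0: in=∅ out={m}
  B1: in={m} out={m,u}
  B2: in={m,u} out={f,m}
  B3: in={f,m} out=∅
  B4: in={m} out=∅
  B5: in=∅ out=∅

Interference:
  f: {m,u}
  m: {f,u,y}
  u: {f,m,y}
  y: {m,u}

Chromatic number:
  {f,m,u} pairwise interfere (3-clique) ⇒ χ ≥ 3
  assign f→R2 m→R0 u→R1 y→R2 — no edge inside a register ⇒ χ ≤ 3
  χ = 3

Answer: 3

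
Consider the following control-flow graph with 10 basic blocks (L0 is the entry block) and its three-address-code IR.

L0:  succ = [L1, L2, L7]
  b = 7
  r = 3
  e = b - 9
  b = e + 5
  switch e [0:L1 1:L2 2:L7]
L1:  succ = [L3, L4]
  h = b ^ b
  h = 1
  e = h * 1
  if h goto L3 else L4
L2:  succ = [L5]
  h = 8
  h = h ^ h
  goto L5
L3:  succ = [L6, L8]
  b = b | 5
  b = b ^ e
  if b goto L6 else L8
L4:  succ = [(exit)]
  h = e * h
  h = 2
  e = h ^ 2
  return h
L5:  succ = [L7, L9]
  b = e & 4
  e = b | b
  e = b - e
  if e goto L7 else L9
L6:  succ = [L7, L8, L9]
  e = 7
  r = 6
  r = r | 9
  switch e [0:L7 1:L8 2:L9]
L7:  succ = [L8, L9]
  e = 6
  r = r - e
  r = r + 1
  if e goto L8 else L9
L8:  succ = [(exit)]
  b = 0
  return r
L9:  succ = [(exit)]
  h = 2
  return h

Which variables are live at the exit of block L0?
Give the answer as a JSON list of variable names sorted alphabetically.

def/use:
  L0: {b,e,r} / ∅
  L1: {e,h} / {b}
  L2: {h} / ∅
  L3: {b} / {b,e}
  L4: {e,h} / {e,h}
  L5: {b,e} / {e}
  L6: {e,r} / ∅
  L7: {e,r} / {r}
  L8: {b} / {r}
  L9: {h} / ∅

Live sets:
  L0 li=∅ lo={b,e,r}
  L1 li={b,r} lo={b,e,h,r}
  L2 li={e,r} lo={e,r}
  L3 li={b,e,r} lo={r}
  L4 li={e,h} lo=∅
  L5 li={e,r} lo={r}
  L6 li=∅ lo={r}
  L7 li={r} lo={r}
  L8 li={r} lo=∅
  L9 li=∅ lo=∅

live-out(L0) = ["b", "e", "r"]

Answer: ["b", "e", "r"]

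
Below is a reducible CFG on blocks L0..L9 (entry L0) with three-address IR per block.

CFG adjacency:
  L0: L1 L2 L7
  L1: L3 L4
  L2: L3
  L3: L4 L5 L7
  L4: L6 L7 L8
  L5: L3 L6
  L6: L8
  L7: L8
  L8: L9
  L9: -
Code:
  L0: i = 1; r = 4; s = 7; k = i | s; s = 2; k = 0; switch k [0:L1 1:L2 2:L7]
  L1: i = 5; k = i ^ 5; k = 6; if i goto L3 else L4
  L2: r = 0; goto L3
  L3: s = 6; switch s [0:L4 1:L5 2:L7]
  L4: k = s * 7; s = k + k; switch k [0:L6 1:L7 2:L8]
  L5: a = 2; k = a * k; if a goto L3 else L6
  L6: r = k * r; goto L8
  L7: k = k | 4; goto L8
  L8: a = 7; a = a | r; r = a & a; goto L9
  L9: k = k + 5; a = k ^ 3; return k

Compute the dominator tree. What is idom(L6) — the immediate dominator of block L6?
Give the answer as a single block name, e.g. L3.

Answer: L0

Derivation:
idom tree: L1←L0 L2←L0 L3←L0 L4←L0 L5←L3 L6←L0 L7←L0 L8←L0 L9←L8
Dom∩ at merges:
  L3: preds {L1,L2,L5}: {L0,L1} ∩ {L0,L2} ∩ {L0,L3,L5} = {L0}; idom=L0
  L4: preds {L1,L3}: {L0,L1} ∩ {L0,L3} = {L0}; idom=L0
  L6: preds {L4,L5}: {L0,L4} ∩ {L0,L3,L5} = {L0}; idom=L0
  L7: preds {L0,L3,L4}: {L0} ∩ {L0,L3} ∩ {L0,L4} = {L0}; idom=L0
  L8: preds {L4,L6,L7}: {L0,L4} ∩ {L0,L6} ∩ {L0,L7} = {L0}; idom=L0

idom(L6) = L0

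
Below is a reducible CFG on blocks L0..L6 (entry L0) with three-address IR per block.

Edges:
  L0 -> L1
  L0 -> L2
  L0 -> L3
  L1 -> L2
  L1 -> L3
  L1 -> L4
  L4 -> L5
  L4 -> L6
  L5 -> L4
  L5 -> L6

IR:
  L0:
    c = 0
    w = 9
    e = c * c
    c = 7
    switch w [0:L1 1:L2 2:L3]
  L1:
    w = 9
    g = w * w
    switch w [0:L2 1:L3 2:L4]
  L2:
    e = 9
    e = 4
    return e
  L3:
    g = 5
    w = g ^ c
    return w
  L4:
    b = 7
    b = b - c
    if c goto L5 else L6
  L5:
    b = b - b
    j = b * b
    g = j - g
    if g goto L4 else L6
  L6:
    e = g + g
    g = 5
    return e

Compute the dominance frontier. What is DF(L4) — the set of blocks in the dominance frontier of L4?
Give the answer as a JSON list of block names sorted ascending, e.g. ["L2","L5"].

idom tree: L1←L0 L2←L0 L3←L0 L4←L1 L5←L4 L6←L4
Join-block Dom:
  L2: preds {L0,L1}: {L0} ∩ {L0,L1} = {L0}; idom=L0
  L3: preds {L0,L1}: {L0} ∩ {L0,L1} = {L0}; idom=L0
  L4: preds {L1,L5}: {L0,L1} ∩ {L0,L1,L4,L5} = {L0,L1}; idom=L1
  L6: preds {L4,L5}: {L0,L1,L4} ∩ {L0,L1,L4,L5} = {L0,L1,L4}; idom=L4

DF walk-up:
  L2←L0: walk · to L0
  L2←L1: walk L1 to L0
  L3←L0: walk · to L0
  L3←L1: walk L1 to L0
  L4←L1: walk · to L1
  L4←L5: walk L5→L4 to L1
  L6←L4: walk · to L4
  L6←L5: walk L5 to L4
  DF(L0)=∅
  DF(L1)={L2,L3}
  DF(L2)=∅
  DF(L3)=∅
  DF(L4)={L4}
  DF(L5)={L4,L6}
  DF(L6)=∅

DF(L4) = ["L4"]

Answer: ["L4"]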